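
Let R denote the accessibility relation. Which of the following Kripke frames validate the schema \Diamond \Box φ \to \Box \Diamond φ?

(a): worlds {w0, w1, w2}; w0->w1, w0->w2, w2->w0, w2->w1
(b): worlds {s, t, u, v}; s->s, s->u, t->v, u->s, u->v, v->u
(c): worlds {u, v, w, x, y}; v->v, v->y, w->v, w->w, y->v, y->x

(b)

Frame correspondent (Sahlqvist): \forall x \forall y \forall z (Rxy \wedge Rxz \to \exists w (Ryw \wedge Rzw)) — i.e. convergence.
(a): fails — Rw0w1 and Rw0w1 but w1 and w1 have no common successor.
(b): condition met.
(c): fails — Ryx and Ryx but x and x have no common successor.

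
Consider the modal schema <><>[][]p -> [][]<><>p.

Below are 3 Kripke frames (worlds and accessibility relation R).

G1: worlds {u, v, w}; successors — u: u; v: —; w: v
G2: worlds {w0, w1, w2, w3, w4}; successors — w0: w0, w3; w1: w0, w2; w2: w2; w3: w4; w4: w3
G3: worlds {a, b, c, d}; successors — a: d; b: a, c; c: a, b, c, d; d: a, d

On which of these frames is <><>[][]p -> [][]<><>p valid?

This is the axiom for a generalized confluence (Geach) condition; its first-order frame correspondent is forall x forall y forall z ((x R^2 y & x R^2 z) -> exists w (y R^2 w & z R^2 w)).
G1: satisfies the condition.
G2: fails — w0R²w3, w0R²w4 but no w with w3R²w and w4R²w.
G3: satisfies the condition.
Valid on: G1, G3.

G1, G3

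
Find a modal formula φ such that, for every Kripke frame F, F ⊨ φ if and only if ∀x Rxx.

□r → r

The condition is reflexivity. The T schema □r → r defines it.
Suppose □r→r is valid. At any x set V(r)={w : Rxw}. Then □r holds at x, so r holds at x, i.e. Rxx.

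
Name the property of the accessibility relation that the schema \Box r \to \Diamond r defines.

Suppose □r→◇r is valid. At any x set V(r)=W. Then □r at x, so ◇r at x, so x has a successor.
Conversely, any frame satisfying \forall x \exists y Rxy validates the schema.
So the correspondent is seriality.

seriality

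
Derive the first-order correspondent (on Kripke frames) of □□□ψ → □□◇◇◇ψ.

This is a Sahlqvist (Geach-type) schema ◇^0□^3ψ → □^2◇^3ψ.
Minimal-valuation argument: fix x; take any y with xR^0y and any z with xR^2z. Set V(ψ) to the set of worlds R-reachable from y in exactly 3 steps. Then □^3ψ holds at y, so the antecedent holds at x; validity forces ◇^3ψ at z, giving a w with zR^3w and yR^3w.
First-order correspondent: ∀x ∀z (xR²z → ∃w (xR³w ∧ zR³w)).

∀x ∀z (xR²z → ∃w (xR³w ∧ zR³w))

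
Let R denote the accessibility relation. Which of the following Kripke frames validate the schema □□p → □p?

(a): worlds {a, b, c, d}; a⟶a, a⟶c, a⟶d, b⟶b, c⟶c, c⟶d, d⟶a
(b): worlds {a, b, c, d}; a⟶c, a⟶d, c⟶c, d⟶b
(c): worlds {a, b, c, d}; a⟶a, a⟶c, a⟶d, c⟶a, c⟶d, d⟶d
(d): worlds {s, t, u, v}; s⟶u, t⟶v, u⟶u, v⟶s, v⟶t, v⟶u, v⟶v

(a), (c), (d)

This is the axiom for density; its first-order frame correspondent is ∀x ∀y (Rxy → ∃z (Rxz ∧ Rzy)).
(a): ✓.
(b): fails — Rad but no z with Raz and Rzd.
(c): ✓.
(d): ✓.
Valid on: (a), (c), (d).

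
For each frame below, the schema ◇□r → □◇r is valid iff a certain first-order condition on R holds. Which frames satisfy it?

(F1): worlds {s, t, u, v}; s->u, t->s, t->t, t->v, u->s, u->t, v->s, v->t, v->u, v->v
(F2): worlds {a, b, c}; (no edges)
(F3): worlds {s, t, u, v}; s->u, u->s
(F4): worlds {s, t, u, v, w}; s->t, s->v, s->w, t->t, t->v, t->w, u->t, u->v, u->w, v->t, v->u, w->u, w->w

The schema corresponds to convergence: ∀x ∀y ∀z (Rxy ∧ Rxz → ∃w (Ryw ∧ Rzw)).
(F1): fails — Rts and Rtt but s and t have no common successor.
(F2): satisfies the condition.
(F3): satisfies the condition.
(F4): satisfies the condition.

(F2), (F3), (F4)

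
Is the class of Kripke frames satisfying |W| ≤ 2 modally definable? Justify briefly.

Modal frame validity is preserved under disjoint unions.
Any modal formula valid on each of 3 disjoint one-world frames is valid on their disjoint union (validity is preserved under disjoint unions). Each one-world frame has |W|=1≤2, but the union has |W|=3.
So the class is not modally definable.

Not modally definable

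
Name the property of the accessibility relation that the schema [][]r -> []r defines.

density

Suppose □□r→□r is valid. Take Rxy and set V(r)={w : xR²w}. Then □□r at x, so □r at x, so r at y, i.e. ∃z(Rxz∧Rzy).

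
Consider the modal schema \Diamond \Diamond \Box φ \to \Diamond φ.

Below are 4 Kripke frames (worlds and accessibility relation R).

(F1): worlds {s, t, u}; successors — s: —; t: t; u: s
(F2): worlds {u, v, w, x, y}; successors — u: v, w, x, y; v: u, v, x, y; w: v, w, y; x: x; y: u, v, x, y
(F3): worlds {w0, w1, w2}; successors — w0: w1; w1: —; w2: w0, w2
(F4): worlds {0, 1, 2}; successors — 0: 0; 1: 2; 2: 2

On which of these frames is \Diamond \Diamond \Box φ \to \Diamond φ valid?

(F1), (F4)

The schema corresponds to a generalized confluence (Geach) condition: \forall x \forall y (x R^2 y \to \exists w (yRw \wedge xRw)).
(F1): condition met.
(F2): fails — wR²x but no t with xRt and wRt.
(F3): fails — w2R²w0 but no w with w0Rw and w2Rw.
(F4): condition met.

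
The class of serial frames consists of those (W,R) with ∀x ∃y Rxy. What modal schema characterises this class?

This is seriality; the standard corresponding axiom is D: □ψ → ◇ψ.

□ψ → ◇ψ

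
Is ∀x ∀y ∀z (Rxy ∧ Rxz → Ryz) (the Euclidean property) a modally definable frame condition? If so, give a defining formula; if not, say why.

Definable; ◇r → □◇r defines it

Yes: it is the Euclidean property, defined by the 5 schema ◇r → □◇r.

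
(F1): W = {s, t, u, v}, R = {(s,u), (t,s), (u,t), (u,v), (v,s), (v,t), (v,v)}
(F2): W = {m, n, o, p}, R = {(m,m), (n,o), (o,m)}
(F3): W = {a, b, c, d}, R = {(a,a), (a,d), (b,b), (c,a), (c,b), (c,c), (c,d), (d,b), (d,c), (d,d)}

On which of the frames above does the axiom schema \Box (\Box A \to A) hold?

This is the axiom for shift-reflexivity; its first-order frame correspondent is \forall x \forall y (Rxy \to Ryy).
(F1): fails — Rut but not Rtt.
(F2): fails — Rno but not Roo.
(F3): satisfies the condition.

(F3)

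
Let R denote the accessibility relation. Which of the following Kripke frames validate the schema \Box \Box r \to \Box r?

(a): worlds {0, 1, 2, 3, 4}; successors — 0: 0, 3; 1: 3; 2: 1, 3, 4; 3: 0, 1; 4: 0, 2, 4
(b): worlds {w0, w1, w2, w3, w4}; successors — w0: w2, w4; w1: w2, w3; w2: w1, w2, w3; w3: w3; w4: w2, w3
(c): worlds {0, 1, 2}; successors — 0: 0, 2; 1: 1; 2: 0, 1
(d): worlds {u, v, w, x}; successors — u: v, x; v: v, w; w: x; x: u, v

Frame correspondent (Sahlqvist): \forall x \forall y (Rxy \to \exists z (Rxz \wedge Rzy)) — i.e. density.
(a): fails — R31 but no z with R3z and Rz1.
(b): fails — Rw0w4 but no z with Rw0z and Rzw4.
(c): holds.
(d): fails — Rwx but no z with Rwz and Rzx.

(c)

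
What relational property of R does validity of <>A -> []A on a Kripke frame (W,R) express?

Suppose ◇A→□A is valid. Take Rxy, Rxz and set V(A)={y}. Then ◇A at x, so □A at x, so A at z, i.e. z=y.
Conversely, any frame satisfying forall x forall y forall z (Rxy & Rxz -> y = z) validates the schema.
Frame condition: forall x forall y forall z (Rxy & Rxz -> y = z).

partial functionality: forall x forall y forall z (Rxy & Rxz -> y = z)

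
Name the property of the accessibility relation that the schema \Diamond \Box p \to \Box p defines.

the Euclidean property: \forall x \forall y \forall z (Rxy \wedge Rxz \to Ryz)

This schema is equivalent to the 5 axiom ◇p → □◇p.
Its frame correspondent is the Euclidean property — \forall x \forall y \forall z (Rxy \wedge Rxz \to Ryz).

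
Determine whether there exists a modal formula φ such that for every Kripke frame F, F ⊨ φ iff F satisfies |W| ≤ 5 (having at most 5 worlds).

Not modally definable

Modal frame validity is preserved under disjoint unions.
Any modal formula valid on each of 6 disjoint one-world frames is valid on their disjoint union (validity is preserved under disjoint unions). Each one-world frame has |W|=1≤5, but the union has |W|=6.
Hence having at most 5 worlds is not modally definable.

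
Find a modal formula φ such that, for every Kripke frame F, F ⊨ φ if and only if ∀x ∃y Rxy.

□r → ◇r

This is seriality; the standard corresponding axiom is D: □r → ◇r.
Suppose □r→◇r is valid. At any x set V(r)=W. Then □r at x, so ◇r at x, so x has a successor.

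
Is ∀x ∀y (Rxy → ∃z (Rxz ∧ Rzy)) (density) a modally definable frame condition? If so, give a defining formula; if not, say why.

Yes — defined by □□r → □r

This is a Sahlqvist condition; the C4 axiom □□r → □r defines it.
Suppose □□r→□r is valid. Take Rxy and set V(r)={w : xR²w}. Then □□r at x, so □r at x, so r at y, i.e. ∃z(Rxz∧Rzy).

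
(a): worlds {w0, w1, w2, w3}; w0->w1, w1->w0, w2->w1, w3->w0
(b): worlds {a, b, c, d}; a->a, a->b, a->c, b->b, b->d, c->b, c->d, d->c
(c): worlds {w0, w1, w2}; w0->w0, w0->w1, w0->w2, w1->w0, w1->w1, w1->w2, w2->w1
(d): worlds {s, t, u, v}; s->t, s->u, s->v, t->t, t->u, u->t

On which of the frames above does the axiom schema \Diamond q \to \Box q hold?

This is the axiom for partial functionality; its first-order frame correspondent is \forall x \forall y \forall z (Rxy \wedge Rxz \to y = z).
(a): satisfies the condition.
(b): fails — a sees both a and b.
(c): fails — w0 sees both w0 and w1.
(d): fails — s sees both t and u.
Valid on: (a).

(a)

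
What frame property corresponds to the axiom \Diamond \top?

Seriality

◇⊤ holds at w iff w has a successor, so frame-validity of ◇⊤ is exactly seriality. Equivalently via □φ → ◇φ:
Suppose □φ→◇φ is valid. At any x set V(φ)=W. Then □φ at x, so ◇φ at x, so x has a successor.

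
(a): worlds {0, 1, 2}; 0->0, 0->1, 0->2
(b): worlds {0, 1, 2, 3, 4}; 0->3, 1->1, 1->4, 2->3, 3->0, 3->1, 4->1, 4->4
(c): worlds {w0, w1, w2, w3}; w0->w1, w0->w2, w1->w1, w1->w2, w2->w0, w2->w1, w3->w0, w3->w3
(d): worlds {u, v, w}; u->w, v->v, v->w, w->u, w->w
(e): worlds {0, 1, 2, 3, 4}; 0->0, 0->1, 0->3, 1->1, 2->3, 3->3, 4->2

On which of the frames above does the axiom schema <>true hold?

Frame correspondent (Sahlqvist): forall x exists y Rxy — i.e. seriality.
(a): fails — world 1 has no successor.
(b): satisfies the condition.
(c): satisfies the condition.
(d): satisfies the condition.
(e): satisfies the condition.

(b), (c), (d), (e)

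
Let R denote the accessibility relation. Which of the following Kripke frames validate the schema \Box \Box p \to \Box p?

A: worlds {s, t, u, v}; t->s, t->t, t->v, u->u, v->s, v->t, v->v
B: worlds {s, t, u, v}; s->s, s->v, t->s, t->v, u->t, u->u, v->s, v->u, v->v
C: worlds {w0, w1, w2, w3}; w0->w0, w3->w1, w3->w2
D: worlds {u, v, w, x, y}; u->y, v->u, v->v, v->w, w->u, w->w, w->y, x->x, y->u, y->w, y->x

A, B

Frame correspondent (Sahlqvist): \forall x \forall y (Rxy \to \exists z (Rxz \wedge Rzy)) — i.e. density.
A: ✓.
B: ✓.
C: fails — Rw3w1 but no z with Rw3z and Rzw1.
D: fails — Ruy but no z with Ruz and Rzy.
Valid on: A, B.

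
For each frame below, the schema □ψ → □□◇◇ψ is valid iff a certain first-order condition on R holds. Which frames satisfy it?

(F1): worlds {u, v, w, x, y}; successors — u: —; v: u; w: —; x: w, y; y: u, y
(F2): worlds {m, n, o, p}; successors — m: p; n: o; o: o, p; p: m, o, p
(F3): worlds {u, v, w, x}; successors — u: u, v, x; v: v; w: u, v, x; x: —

The schema corresponds to a generalized confluence (Geach) condition: ∀x ∀z (xR²z → ∃w (xRw ∧ zR²w)).
(F1): fails — xR²u but no t with xRt and uR²t.
(F2): satisfies the condition.
(F3): fails — uR²x but no t with uRt and xR²t.
Valid on: (F2).

(F2)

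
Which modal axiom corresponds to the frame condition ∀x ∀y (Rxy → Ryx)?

The condition is symmetry. The B schema q → □◇q defines it.
Suppose q→□◇q is valid. Take Rxy and set V(q)={x}. Then q at x, so □◇q at x, so ◇q at y, so some z with Ryz has q; z=x, i.e. Ryx.

q → □◇q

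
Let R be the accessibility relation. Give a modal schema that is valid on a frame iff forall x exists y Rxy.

This is seriality; the standard corresponding axiom is D: □s → ◇s.
Suppose □s→◇s is valid. At any x set V(s)=W. Then □s at x, so ◇s at x, so x has a successor.

□s → ◇s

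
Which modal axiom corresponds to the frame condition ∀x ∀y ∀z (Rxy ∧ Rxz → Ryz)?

◇s → □◇s

A defining formula is ◇s → □◇s (the 5 axiom).
Suppose ◇s→□◇s is valid. Take Rxy, Rxz and set V(s)={y}. Then ◇s at x, so □◇s at x, so ◇s at z, so some w with Rzw has s; w=y, i.e. Rzy. By symmetry of the argument, Ryz.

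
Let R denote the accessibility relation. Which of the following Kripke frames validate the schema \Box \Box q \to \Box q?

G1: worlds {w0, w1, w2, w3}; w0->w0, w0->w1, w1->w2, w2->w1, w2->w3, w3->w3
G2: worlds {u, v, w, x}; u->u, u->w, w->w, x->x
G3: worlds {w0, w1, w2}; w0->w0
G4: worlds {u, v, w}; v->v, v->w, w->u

The schema corresponds to density: \forall x \forall y (Rxy \to \exists z (Rxz \wedge Rzy)).
G1: fails — Rw1w2 but no z with Rw1z and Rzw2.
G2: holds.
G3: holds.
G4: fails — Rwu but no z with Rwz and Rzu.
Valid on: G2, G3.

G2, G3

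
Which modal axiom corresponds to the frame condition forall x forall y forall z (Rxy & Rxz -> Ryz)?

◇s → □◇s

A defining formula is ◇s → □◇s (the 5 axiom).
Suppose ◇s→□◇s is valid. Take Rxy, Rxz and set V(s)={y}. Then ◇s at x, so □◇s at x, so ◇s at z, so some w with Rzw has s; w=y, i.e. Rzy. By symmetry of the argument, Ryz.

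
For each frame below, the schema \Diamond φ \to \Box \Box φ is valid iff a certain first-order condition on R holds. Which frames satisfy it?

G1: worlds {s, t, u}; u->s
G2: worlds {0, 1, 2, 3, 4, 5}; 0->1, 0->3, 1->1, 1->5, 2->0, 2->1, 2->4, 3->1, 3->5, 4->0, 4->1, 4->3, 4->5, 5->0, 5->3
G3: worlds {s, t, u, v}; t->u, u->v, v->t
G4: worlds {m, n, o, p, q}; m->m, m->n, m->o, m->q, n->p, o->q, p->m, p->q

G1

The schema corresponds to a generalized confluence (Geach) condition: \forall x \forall y \forall z ((xRy \wedge x R^2 z) \to \exists w (y = w \wedge z = w)).
G1: holds.
G2: fails — 0R1, 0R²5 but 1 ≠ 5.
G3: fails — tRu, tR²v but u ≠ v.
G4: fails — mRm, mR²n but m ≠ n.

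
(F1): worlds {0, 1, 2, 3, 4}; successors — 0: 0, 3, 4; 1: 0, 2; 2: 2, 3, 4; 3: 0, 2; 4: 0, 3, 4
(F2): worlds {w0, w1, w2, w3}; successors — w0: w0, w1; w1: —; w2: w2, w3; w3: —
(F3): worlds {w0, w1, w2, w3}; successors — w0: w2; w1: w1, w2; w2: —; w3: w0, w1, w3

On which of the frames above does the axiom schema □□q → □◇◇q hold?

(F1)

The schema corresponds to a generalized confluence (Geach) condition: ∀x ∀z (xRz → ∃w (xR²w ∧ zR²w)).
(F1): satisfies the condition.
(F2): fails — w0Rw1 but no w with w0R²w and w1R²w.
(F3): fails — w0Rw2 but no w with w0R²w and w2R²w.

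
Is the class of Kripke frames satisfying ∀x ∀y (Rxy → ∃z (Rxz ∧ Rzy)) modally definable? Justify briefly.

Definable; □□p → □p defines it

This is a Sahlqvist condition; the C4 axiom □□p → □p defines it.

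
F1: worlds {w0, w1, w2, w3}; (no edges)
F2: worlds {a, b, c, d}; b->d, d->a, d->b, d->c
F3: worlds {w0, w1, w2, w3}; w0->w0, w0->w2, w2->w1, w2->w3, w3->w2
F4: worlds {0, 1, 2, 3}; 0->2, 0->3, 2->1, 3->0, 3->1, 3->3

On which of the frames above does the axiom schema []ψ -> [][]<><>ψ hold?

F1

The schema corresponds to a generalized confluence (Geach) condition: forall x forall z (x R^2 z -> exists w (xRw & z R^2 w)).
F1: holds.
F2: fails — bR²a but no w with bRw and aR²w.
F3: fails — w0R²w1 but no w with w0Rw and w1R²w.
F4: fails — 0R²1 but no w with 0Rw and 1R²w.
Valid on: F1.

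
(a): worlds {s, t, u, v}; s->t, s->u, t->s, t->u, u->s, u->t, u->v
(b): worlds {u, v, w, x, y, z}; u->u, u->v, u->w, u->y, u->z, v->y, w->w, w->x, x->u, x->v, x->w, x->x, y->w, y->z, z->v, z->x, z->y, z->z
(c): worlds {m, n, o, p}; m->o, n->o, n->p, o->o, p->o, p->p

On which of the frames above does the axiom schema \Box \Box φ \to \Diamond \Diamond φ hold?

(b), (c)

The schema corresponds to a generalized confluence (Geach) condition: \forall x \exists w (x R^2 w \wedge x R^2 w).
(a): fails — at v but no w with vR²w and vR²w.
(b): holds.
(c): holds.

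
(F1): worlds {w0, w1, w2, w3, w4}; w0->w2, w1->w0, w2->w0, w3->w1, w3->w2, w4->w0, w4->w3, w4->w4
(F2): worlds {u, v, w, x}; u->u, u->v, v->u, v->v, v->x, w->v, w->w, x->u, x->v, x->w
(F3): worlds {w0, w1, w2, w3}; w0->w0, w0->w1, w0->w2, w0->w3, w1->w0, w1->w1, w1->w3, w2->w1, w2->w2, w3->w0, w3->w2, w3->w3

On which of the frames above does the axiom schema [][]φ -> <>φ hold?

This is the axiom for a generalized confluence (Geach) condition; its first-order frame correspondent is forall x exists w (x R^2 w & xRw).
(F1): fails — at w0 but no w with w0R²w and w0Rw.
(F2): satisfies the condition.
(F3): satisfies the condition.
Valid on: (F2), (F3).

(F2), (F3)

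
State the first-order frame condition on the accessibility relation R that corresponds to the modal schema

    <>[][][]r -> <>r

This is a Sahlqvist (Geach-type) schema ◇^1□^3r → □^0◇^1r.
Minimal-valuation argument: fix x; take any y with xR^1y and any z with xR^0z. Set V(r) to the set of worlds R-reachable from y in exactly 3 steps. Then □^3r holds at y, so the antecedent holds at x; validity forces ◇^1r at z, giving a w with zR^1w and yR^3w.
First-order correspondent: forall x forall y (xRy -> exists w (y R^3 w & xRw)).

forall x forall y (xRy -> exists w (y R^3 w & xRw))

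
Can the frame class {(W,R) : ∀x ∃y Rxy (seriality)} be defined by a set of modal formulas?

The condition is seriality. A defining modal formula is □p → ◇p.
Suppose □p→◇p is valid. At any x set V(p)=W. Then □p at x, so ◇p at x, so x has a successor.

Yes, by □p → ◇p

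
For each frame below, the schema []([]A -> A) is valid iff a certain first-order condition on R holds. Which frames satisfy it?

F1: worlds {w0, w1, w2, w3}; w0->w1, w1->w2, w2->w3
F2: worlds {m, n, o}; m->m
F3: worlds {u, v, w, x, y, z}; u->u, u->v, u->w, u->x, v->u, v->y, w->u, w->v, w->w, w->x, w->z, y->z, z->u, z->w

This is the axiom for shift-reflexivity; its first-order frame correspondent is forall x forall y (Rxy -> Ryy).
F1: fails — Rw1w2 but not Rw2w2.
F2: satisfies the condition.
F3: fails — Ruv but not Rvv.

F2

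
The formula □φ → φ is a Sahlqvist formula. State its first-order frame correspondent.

reflexivity: ∀x Rxx

Suppose □φ→φ is valid. At any x set V(φ)={w : Rxw}. Then □φ holds at x, so φ holds at x, i.e. Rxx.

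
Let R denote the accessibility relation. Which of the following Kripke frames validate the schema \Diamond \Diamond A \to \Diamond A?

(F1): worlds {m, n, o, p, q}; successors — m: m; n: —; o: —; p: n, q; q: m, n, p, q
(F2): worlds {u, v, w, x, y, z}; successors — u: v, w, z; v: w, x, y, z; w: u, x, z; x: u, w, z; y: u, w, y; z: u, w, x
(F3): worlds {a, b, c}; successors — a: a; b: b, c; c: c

Frame correspondent (Sahlqvist): \forall x \forall y \forall z (Rxy \wedge Ryz \to Rxz) — i.e. transitivity.
(F1): fails — Rpq and Rqp but not Rpp.
(F2): fails — Ruv and Rvx but not Rux.
(F3): ✓.
Valid on: (F3).

(F3)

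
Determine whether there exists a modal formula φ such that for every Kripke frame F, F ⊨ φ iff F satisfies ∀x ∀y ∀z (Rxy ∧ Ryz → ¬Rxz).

No — not modally definable

If a class were modally definable it would be closed under surjective bounded morphisms (Goldblatt–Thomason).
The 3-cycle (worlds w0,w1,w2 with w0→w1→w2→w0) is intransitive. Mapping every world to a single reflexive point • is a surjective bounded morphism; the reflexive point is not intransitive (R••∧R•• but R••).
So no modal formula (or set of formulas) defines exactly the intransitive frames.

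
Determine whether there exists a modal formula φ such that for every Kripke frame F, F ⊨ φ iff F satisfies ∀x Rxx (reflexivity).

The condition is reflexivity. A defining modal formula is □q → q.
Suppose □q→q is valid. At any x set V(q)={w : Rxw}. Then □q holds at x, so q holds at x, i.e. Rxx.

Yes — defined by □q → q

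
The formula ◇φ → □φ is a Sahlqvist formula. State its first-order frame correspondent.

Suppose ◇φ→□φ is valid. Take Rxy, Rxz and set V(φ)={y}. Then ◇φ at x, so □φ at x, so φ at z, i.e. z=y.
Conversely, any frame satisfying ∀x ∀y ∀z (Rxy ∧ Rxz → y = z) validates the schema.
Frame condition: ∀x ∀y ∀z (Rxy ∧ Rxz → y = z).

partial functionality: ∀x ∀y ∀z (Rxy ∧ Rxz → y = z)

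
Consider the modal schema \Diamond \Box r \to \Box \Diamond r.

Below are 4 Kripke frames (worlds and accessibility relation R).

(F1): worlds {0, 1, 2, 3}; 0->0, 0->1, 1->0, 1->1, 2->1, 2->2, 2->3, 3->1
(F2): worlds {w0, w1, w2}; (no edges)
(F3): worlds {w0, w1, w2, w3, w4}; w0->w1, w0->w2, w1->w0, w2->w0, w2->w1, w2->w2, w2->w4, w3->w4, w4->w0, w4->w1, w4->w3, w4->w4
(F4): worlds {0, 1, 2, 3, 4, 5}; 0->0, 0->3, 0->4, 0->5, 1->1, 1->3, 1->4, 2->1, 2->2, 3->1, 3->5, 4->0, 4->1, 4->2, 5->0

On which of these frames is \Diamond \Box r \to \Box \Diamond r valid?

Frame correspondent (Sahlqvist): \forall x \forall y \forall z (Rxy \wedge Rxz \to \exists w (Ryw \wedge Rzw)) — i.e. convergence.
(F1): ✓.
(F2): ✓.
(F3): fails — Rw2w1 and Rw2w0 but w1 and w0 have no common successor.
(F4): fails — R03 and R05 but 3 and 5 have no common successor.
Valid on: (F1), (F2).

(F1), (F2)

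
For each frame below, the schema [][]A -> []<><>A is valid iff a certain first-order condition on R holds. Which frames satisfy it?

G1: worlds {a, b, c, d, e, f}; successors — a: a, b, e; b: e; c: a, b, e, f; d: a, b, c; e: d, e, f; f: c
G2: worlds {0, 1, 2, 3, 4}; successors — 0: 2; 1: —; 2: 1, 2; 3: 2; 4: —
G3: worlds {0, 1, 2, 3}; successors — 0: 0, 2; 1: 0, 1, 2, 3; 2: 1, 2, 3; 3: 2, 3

The schema corresponds to a generalized confluence (Geach) condition: forall x forall z (xRz -> exists w (x R^2 w & z R^2 w)).
G1: ✓.
G2: fails — 2R1 but no w with 2R²w and 1R²w.
G3: ✓.

G1, G3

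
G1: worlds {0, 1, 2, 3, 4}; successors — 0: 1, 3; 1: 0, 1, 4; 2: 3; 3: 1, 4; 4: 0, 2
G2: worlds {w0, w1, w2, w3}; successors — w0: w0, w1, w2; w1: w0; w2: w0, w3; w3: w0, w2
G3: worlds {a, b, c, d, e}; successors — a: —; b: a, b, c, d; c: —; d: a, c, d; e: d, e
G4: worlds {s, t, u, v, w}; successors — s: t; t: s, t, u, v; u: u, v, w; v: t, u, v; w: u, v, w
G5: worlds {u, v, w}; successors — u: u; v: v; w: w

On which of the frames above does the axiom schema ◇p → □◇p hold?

G5

This is the axiom for the Euclidean property; its first-order frame correspondent is ∀x ∀y ∀z (Rxy ∧ Rxz → Ryz).
G1: fails — R01 and R03 but not R13.
G2: fails — Rw0w1 and Rw0w1 but not Rw1w1.
G3: fails — Rbc and Rbc but not Rcc.
G4: fails — Rtv and Rts but not Rvs.
G5: ✓.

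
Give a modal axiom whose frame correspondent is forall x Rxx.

The condition is reflexivity. The T schema □s → s defines it.
Suppose □s→s is valid. At any x set V(s)={w : Rxw}. Then □s holds at x, so s holds at x, i.e. Rxx.

□s → s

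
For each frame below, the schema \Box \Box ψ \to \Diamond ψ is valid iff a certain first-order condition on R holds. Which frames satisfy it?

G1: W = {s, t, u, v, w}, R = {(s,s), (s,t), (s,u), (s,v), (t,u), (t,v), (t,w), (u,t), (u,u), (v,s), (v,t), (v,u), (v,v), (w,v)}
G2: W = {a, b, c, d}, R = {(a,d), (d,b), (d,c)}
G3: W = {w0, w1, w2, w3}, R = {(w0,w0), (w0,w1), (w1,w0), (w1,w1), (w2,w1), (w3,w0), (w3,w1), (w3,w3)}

Frame correspondent (Sahlqvist): \forall x \exists w (x R^2 w \wedge xRw) — i.e. a generalized confluence (Geach) condition.
G1: satisfies the condition.
G2: fails — at a but no w with aR²w and aRw.
G3: satisfies the condition.

G1, G3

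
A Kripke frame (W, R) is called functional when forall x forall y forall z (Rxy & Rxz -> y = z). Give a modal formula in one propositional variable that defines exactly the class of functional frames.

◇ψ → □ψ

A defining formula is ◇ψ → □ψ (the CD axiom).
Suppose ◇ψ→□ψ is valid. Take Rxy, Rxz and set V(ψ)={y}. Then ◇ψ at x, so □ψ at x, so ψ at z, i.e. z=y.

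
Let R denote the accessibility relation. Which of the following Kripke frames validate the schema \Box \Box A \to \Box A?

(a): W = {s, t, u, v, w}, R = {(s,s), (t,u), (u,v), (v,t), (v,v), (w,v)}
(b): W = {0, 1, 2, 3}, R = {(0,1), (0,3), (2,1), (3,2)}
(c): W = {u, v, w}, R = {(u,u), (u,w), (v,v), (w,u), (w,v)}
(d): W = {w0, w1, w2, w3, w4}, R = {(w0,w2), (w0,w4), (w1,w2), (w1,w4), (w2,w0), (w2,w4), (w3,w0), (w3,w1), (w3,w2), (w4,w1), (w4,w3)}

(c)

The schema corresponds to density: \forall x \forall y (Rxy \to \exists z (Rxz \wedge Rzy)).
(a): fails — Rtu but no z with Rtz and Rzu.
(b): fails — R01 but no z with R0z and Rz1.
(c): ✓.
(d): fails — Rw1w2 but no z with Rw1z and Rzw2.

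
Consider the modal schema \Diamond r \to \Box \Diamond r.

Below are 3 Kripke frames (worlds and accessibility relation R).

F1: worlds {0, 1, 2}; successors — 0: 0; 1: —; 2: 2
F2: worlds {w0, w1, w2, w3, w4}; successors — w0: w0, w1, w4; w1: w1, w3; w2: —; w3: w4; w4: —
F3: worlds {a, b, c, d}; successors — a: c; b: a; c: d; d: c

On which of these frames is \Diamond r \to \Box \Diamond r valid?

Frame correspondent (Sahlqvist): \forall x \forall y \forall z (Rxy \wedge Rxz \to Ryz) — i.e. the Euclidean property.
F1: ✓.
F2: fails — Rw0w4 and Rw0w4 but not Rw4w4.
F3: fails — Rac and Rac but not Rcc.
Valid on: F1.

F1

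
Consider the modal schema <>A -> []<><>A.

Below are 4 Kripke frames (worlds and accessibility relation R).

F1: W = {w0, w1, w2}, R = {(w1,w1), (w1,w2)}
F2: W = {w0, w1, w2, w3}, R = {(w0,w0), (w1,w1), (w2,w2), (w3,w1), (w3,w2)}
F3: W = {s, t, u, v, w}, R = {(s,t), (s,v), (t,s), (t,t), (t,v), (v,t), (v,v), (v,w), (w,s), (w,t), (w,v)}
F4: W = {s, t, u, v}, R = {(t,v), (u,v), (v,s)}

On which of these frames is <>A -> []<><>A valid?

The schema corresponds to a generalized confluence (Geach) condition: forall x forall y forall z ((xRy & xRz) -> exists w (y = w & z R^2 w)).
F1: fails — w1Rw1, w1Rw2 but no w with w1=w and w2R²w.
F2: fails — w3Rw1, w3Rw2 but no w with w1=w and w2R²w.
F3: ✓.
F4: fails — tRv, tRv but no w with v=w and vR²w.
Valid on: F3.

F3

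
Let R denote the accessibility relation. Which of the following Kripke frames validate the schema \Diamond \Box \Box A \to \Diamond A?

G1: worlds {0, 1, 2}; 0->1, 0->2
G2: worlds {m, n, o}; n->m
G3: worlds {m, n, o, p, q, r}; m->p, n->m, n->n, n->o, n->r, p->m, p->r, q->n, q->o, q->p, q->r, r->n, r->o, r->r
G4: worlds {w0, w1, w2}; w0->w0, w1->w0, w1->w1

G4

Frame correspondent (Sahlqvist): \forall x \forall y (xRy \to \exists w (y R^2 w \wedge xRw)) — i.e. a generalized confluence (Geach) condition.
G1: fails — 0R1 but no w with 1R²w and 0Rw.
G2: fails — nRm but no w with mR²w and nRw.
G3: fails — nRo but no w with oR²w and nRw.
G4: condition met.
Valid on: G4.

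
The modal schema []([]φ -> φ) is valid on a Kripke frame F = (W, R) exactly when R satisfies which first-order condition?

shift-reflexivity

Suppose □(□φ→φ) is valid. Take Rxy and set V(φ)={w : Ryw}. Then at y, □φ holds; since □(□φ→φ) at x, □φ→φ at y, so φ at y, i.e. Ryy.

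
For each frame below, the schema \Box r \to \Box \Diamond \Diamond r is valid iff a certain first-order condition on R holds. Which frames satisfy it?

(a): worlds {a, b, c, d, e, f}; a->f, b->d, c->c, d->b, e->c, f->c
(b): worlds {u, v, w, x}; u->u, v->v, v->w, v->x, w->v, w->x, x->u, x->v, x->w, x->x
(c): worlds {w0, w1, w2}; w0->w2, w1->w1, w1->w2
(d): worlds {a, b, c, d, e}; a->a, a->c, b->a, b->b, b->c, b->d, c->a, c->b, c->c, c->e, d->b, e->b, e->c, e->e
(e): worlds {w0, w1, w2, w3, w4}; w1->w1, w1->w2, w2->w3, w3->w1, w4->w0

(b), (d)

The schema corresponds to a generalized confluence (Geach) condition: \forall x \forall z (xRz \to \exists w (xRw \wedge z R^2 w)).
(a): fails — aRf but no w with aRw and fR²w.
(b): satisfies the condition.
(c): fails — w0Rw2 but no w with w0Rw and w2R²w.
(d): satisfies the condition.
(e): fails — w2Rw3 but no w with w2Rw and w3R²w.
Valid on: (b), (d).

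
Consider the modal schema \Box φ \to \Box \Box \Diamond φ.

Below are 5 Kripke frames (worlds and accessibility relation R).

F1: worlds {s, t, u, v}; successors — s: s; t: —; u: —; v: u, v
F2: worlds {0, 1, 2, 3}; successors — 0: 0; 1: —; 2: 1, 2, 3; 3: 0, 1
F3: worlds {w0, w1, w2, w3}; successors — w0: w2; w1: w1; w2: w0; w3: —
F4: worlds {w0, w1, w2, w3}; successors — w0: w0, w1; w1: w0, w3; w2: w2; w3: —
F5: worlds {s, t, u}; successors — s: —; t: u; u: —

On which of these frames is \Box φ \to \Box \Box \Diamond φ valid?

F3, F5

Frame correspondent (Sahlqvist): \forall x \forall z (x R^2 z \to \exists w (xRw \wedge zRw)) — i.e. a generalized confluence (Geach) condition.
F1: fails — vR²u but no w with vRw and uRw.
F2: fails — 2R²0 but no w with 2Rw and 0Rw.
F3: ✓.
F4: fails — w0R²w3 but no w with w0Rw and w3Rw.
F5: ✓.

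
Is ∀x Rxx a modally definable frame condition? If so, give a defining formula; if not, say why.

Yes: it is reflexivity, defined by the T schema □q → q.
Suppose □q→q is valid. At any x set V(q)={w : Rxw}. Then □q holds at x, so q holds at x, i.e. Rxx.

Definable; □q → q defines it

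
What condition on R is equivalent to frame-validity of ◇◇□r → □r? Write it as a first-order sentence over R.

This is a Sahlqvist (Geach-type) schema ◇^2□^1r → □^1◇^0r.
Minimal-valuation argument: fix x; take any y with xR^2y and any z with xR^1z. Set V(r) to the set of worlds R-reachable from y in exactly 1 step. Then □^1r holds at y, so the antecedent holds at x; validity forces ◇^0r at z, giving a w with zR^0w and yR^1w.
First-order correspondent: ∀x ∀y ∀z ((xR²y ∧ xRz) → ∃w (yRw ∧ z = w)).

∀x ∀y ∀z ((xR²y ∧ xRz) → ∃w (yRw ∧ z = w))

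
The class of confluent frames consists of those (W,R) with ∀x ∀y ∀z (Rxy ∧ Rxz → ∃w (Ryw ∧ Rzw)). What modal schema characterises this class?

◇□p → □◇p

A defining formula is ◇□p → □◇p (the .2 axiom).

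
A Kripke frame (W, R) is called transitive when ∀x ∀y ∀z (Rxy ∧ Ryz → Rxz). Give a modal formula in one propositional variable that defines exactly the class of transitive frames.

□q → □□q

This is transitivity; the standard corresponding axiom is 4: □q → □□q.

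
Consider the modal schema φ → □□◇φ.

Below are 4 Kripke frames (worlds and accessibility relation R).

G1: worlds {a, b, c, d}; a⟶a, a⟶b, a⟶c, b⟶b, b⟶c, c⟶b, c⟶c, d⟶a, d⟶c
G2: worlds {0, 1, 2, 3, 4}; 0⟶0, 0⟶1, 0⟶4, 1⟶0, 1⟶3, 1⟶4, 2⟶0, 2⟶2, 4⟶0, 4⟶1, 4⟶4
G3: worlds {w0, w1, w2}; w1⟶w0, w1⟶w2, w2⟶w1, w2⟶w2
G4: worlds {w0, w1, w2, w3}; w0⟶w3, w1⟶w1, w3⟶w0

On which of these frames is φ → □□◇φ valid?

This is the axiom for a generalized confluence (Geach) condition; its first-order frame correspondent is ∀x ∀z (xR²z → ∃w (x = w ∧ zRw)).
G1: fails — aR²b but no w with a=w and bRw.
G2: fails — 0R²3 but no w with 0=w and 3Rw.
G3: fails — w1R²w1 but no w with w1=w and w1Rw.
G4: fails — w0R²w0 but no w with w0=w and w0Rw.

none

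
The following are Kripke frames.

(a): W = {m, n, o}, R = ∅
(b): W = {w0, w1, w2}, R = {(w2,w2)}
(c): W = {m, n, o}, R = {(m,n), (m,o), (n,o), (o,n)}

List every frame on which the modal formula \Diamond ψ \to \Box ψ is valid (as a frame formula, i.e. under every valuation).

(a), (b)

This is the axiom for partial functionality; its first-order frame correspondent is \forall x \forall y \forall z (Rxy \wedge Rxz \to y = z).
(a): condition met.
(b): condition met.
(c): fails — m sees both n and o.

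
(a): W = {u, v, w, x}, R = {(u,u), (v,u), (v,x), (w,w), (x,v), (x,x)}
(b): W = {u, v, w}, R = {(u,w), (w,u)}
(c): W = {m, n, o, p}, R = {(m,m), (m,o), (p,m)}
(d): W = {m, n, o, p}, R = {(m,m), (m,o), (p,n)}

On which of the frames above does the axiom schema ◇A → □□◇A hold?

Frame correspondent (Sahlqvist): ∀x ∀y ∀z ((xRy ∧ xR²z) → ∃w (y = w ∧ zRw)) — i.e. a generalized confluence (Geach) condition.
(a): fails — vRu, vR²x but no t with u=t and xRt.
(b): holds.
(c): fails — mRm, mR²o but no w with m=w and oRw.
(d): fails — mRm, mR²o but no w with m=w and oRw.
Valid on: (b).

(b)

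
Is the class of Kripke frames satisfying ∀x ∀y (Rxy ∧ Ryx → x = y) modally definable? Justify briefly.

Not definable by any modal formula

Any modally definable frame class is closed under surjective bounded morphisms.
The 6-cycle (worlds 0,1,2,3,4,5 with 0→1→2→3→4→5→0) is antisymmetric. Sending even-indexed worlds to s and odd-indexed worlds to t is a surjective bounded morphism onto the two-world frame with s↔t, which is not antisymmetric.
So the class is not modally definable.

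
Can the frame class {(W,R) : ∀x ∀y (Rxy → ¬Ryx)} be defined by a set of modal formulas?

If a class were modally definable it would be closed under surjective bounded morphisms (Goldblatt–Thomason).
The 4-cycle (worlds 0,1,2,3 with 0→1→2→3→0) is asymmetric. Mapping every world to a single reflexive point • is a surjective bounded morphism, and the reflexive point is not asymmetric (R•• but asymmetry requires ¬R••).
So the class is not modally definable.

Not definable by any modal formula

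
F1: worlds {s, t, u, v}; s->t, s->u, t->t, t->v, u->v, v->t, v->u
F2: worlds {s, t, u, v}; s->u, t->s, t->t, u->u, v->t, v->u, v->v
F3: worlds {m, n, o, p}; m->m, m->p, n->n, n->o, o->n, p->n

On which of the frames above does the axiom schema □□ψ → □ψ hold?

F2, F3

Frame correspondent (Sahlqvist): ∀x ∀y (Rxy → ∃z (Rxz ∧ Rzy)) — i.e. density.
F1: fails — Ruv but no z with Ruz and Rzv.
F2: satisfies the condition.
F3: satisfies the condition.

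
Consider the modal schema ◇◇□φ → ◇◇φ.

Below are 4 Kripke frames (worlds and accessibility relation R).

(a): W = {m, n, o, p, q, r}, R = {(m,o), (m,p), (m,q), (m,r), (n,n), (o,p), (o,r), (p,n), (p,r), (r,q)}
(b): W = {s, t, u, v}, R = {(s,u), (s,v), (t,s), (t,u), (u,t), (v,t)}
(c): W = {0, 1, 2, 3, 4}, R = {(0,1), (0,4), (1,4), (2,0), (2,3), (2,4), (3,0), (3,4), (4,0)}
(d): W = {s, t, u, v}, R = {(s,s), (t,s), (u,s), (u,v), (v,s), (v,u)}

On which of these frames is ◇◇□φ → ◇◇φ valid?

Frame correspondent (Sahlqvist): ∀x ∀y (xR²y → ∃w (yRw ∧ xR²w)) — i.e. a generalized confluence (Geach) condition.
(a): fails — mR²q but no w with qRw and mR²w.
(b): fails — sR²t but no w with tRw and sR²w.
(c): fails — 1R²0 but no w with 0Rw and 1R²w.
(d): satisfies the condition.

(d)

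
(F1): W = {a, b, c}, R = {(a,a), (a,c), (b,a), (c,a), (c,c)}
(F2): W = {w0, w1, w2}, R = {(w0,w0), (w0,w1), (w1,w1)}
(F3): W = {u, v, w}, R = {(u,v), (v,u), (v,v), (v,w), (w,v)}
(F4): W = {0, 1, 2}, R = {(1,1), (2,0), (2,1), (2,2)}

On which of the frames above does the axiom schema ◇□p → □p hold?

(F1)

The schema corresponds to the Euclidean property: ∀x ∀y ∀z (Rxy ∧ Rxz → Ryz).
(F1): satisfies the condition.
(F2): fails — Rw0w1 and Rw0w0 but not Rw1w0.
(F3): fails — Rvw and Rvw but not Rww.
(F4): fails — R20 and R22 but not R02.
Valid on: (F1).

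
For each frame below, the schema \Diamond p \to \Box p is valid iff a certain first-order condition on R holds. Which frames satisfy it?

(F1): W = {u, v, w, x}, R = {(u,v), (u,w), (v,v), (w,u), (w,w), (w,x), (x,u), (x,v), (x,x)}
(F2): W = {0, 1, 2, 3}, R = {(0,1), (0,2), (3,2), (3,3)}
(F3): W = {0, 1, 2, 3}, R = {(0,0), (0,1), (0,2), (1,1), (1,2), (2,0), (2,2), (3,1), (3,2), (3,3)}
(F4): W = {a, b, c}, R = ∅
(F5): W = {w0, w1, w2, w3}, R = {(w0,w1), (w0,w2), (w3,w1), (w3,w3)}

This is the axiom for partial functionality; its first-order frame correspondent is \forall x \forall y \forall z (Rxy \wedge Rxz \to y = z).
(F1): fails — u sees both v and w.
(F2): fails — 0 sees both 1 and 2.
(F3): fails — 0 sees both 0 and 1.
(F4): condition met.
(F5): fails — w0 sees both w1 and w2.
Valid on: (F4).

(F4)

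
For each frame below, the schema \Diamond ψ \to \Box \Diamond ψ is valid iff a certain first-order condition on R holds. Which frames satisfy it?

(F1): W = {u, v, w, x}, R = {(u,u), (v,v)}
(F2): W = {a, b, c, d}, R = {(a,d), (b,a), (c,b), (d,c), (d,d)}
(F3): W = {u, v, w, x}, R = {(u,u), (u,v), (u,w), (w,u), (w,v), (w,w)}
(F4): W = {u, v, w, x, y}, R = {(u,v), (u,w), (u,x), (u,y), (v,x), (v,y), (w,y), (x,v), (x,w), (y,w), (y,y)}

(F1)

Frame correspondent (Sahlqvist): \forall x \forall y \forall z (Rxy \wedge Rxz \to Ryz) — i.e. the Euclidean property.
(F1): holds.
(F2): fails — Rba and Rba but not Raa.
(F3): fails — Ruv and Ruv but not Rvv.
(F4): fails — Ruv and Ruv but not Rvv.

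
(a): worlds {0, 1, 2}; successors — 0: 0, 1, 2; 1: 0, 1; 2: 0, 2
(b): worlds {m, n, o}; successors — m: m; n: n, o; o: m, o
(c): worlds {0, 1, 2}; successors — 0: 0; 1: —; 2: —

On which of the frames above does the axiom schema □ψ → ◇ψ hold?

Frame correspondent (Sahlqvist): ∀x ∃y Rxy — i.e. seriality.
(a): satisfies the condition.
(b): satisfies the condition.
(c): fails — world 1 has no successor.

(a), (b)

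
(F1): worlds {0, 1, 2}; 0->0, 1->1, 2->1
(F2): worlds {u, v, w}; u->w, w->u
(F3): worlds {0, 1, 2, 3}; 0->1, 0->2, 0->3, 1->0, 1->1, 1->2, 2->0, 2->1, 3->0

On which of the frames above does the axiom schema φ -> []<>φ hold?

Frame correspondent (Sahlqvist): forall x forall y (Rxy -> Ryx) — i.e. symmetry.
(F1): fails — R21 but not R12.
(F2): holds.
(F3): holds.
Valid on: (F2), (F3).

(F2), (F3)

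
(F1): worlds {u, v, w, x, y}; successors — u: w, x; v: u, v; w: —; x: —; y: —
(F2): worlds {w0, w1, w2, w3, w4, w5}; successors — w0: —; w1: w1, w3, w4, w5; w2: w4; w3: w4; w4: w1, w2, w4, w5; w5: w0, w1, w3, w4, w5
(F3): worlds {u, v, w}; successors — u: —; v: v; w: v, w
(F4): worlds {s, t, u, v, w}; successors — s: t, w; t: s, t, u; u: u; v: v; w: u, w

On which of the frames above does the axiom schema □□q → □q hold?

Frame correspondent (Sahlqvist): ∀x ∀y (Rxy → ∃z (Rxz ∧ Rzy)) — i.e. density.
(F1): fails — Ruw but no z with Ruz and Rzw.
(F2): condition met.
(F3): condition met.
(F4): condition met.
Valid on: (F2), (F3), (F4).

(F2), (F3), (F4)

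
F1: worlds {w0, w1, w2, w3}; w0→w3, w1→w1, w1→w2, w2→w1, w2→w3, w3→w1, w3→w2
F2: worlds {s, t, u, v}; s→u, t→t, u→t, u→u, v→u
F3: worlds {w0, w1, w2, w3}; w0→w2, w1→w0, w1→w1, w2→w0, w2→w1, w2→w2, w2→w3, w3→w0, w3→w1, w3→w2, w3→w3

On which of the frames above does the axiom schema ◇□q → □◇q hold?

This is the axiom for convergence; its first-order frame correspondent is ∀x ∀y ∀z (Rxy ∧ Rxz → ∃w (Ryw ∧ Rzw)).
F1: satisfies the condition.
F2: satisfies the condition.
F3: fails — Rw1w1 and Rw1w0 but w1 and w0 have no common successor.

F1, F2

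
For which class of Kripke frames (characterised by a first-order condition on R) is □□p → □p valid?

density: ∀x ∀y (Rxy → ∃z (Rxz ∧ Rzy))

Suppose □□p→□p is valid. Take Rxy and set V(p)={w : xR²w}. Then □□p at x, so □p at x, so p at y, i.e. ∃z(Rxz∧Rzy).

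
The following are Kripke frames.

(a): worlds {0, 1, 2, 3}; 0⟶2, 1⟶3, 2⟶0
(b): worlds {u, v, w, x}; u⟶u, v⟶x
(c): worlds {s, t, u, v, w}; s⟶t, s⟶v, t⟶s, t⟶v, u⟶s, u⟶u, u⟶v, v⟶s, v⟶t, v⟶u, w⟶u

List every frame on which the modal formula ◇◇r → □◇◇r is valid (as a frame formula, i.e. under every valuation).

This is the axiom for a generalized confluence (Geach) condition; its first-order frame correspondent is ∀x ∀y ∀z ((xR²y ∧ xRz) → ∃w (y = w ∧ zR²w)).
(a): fails — 0R²0, 0R2 but no w with 0=w and 2R²w.
(b): satisfies the condition.
(c): satisfies the condition.

(b), (c)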